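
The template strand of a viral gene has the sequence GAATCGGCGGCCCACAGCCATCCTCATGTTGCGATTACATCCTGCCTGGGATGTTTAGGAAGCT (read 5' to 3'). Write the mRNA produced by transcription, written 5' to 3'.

The mRNA has the sequence of the coding strand (reverse complement of the template) with T→U. Reverse complement of GAATCGGCGGCCCACAGCCATCCTCATGTTGCGATTACATCCTGCCTGGGATGTTTAGGAAGCT is AGCTTCCTAAACATCCCAGGCAGGATGTAATCGCAACATGAGGATGGCTGTGGGCCGCCGATTC; then T→U.

5'-AGCUUCCUAAACAUCCCAGGCAGGAUGUAAUCGCAACAUGAGGAUGGCUGUGGGCCGCCGAUUC-3'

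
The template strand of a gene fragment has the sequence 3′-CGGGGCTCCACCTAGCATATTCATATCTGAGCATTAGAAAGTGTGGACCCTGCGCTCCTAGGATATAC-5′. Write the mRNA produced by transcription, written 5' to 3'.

Reading the template 3'→5' as shown, RNA polymerase pairs each base (A→U, T→A, G↔C) to build mRNA 5'→3' directly.

5′-GCCCCGAGGUGGAUCGUAUAAGUAUAGACUCGUAAUCUUUCACACCUGGGACGCGAGGAUCCUAUAUG-3′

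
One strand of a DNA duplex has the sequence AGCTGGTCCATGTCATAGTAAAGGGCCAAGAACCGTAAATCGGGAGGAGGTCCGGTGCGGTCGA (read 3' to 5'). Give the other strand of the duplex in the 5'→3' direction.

The strand is given 3'→5', so its complement runs 5'→3' in the same left-to-right order: pair each base A↔T, G↔C.

5'-TCGACCAGGTACAGTATCATTTCCCGGTTCTTGGCATTTAGCCCTCCTCCAGGCCACGCCAGCT-3'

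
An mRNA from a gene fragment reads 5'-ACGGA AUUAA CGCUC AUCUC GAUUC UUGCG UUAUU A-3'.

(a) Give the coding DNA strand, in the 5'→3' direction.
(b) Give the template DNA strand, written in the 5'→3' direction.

(a) 5'-ACGGAATTAACGCTCATCTCGATTCTTGCGTTATTA-3'
(b) 5'-TAATAACGCAAGAATCGAGATGAGCGTTAATTCCGT-3'

(a) The coding strand matches the mRNA with U→T.
(b) The template strand is the reverse complement of the coding strand.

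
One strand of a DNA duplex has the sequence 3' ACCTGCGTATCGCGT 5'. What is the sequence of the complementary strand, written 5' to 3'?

5'-TGGACGCATAGCGCA-3'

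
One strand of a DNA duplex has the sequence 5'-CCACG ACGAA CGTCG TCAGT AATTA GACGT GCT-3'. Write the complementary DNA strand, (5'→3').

5'-AGCACGTCTAATTACTGACGACGTTCGTCGTGG-3'

The complement of CCACGACGAACGTCGTCAGTAATTAGACGTGCT is GGTGCTGCTTGCAGCAGTCATTAATCTGCACGA (A↔T, G↔C). DNA strands are antiparallel, so the complementary strand runs 3'→5'; reversing gives the 5'→3' form.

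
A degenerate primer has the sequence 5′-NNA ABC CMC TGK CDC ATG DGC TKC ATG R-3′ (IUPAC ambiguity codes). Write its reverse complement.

Standard pairs A↔T, G↔C; ambiguity codes pair R↔Y, M↔K, B↔V, D↔H, N↔N. Complement (NNTTVGGKGACMGHGTACHCGAMGTACY), then reverse for 5'→3'.

5'-YCATGMAGCHCATGHGMCAGKGGVTTNN-3'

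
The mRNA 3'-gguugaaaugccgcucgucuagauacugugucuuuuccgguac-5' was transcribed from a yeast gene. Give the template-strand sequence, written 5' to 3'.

Written 5'→3' the mRNA is CAUGGCCUUUUCUGUGUCAUAGAUCUGCUCGCCGUAAAGUUGG, so the coding DNA strand is CATGGCCTTTTCTGTGTCATAGATCTGCTCGCCGTAAAGTTGG. The template is its reverse complement.

5′-CCAACTTTACGGCGAGCAGATCTATGACACAGAAAAGGCCATG-3′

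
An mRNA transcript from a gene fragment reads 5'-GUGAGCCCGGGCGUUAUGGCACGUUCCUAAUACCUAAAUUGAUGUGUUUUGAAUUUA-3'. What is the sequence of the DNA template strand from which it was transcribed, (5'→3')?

5'-TAAATTCAAAACACATCAATTTAGGTATTAGGAACGTGCCATAACGCCCGGGCTCAC-3'

Replace U with T to get the coding DNA strand: GTGAGCCCGGGCGTTATGGCACGTTCCTAATACCTAAATTGATGTGTTTTGAATTTA. The template strand is its reverse complement (complement CACTCGGGCCCGCAATACCGTGCAAGGATTATGGATTTAACTACACAAAACTTAAAT, then reverse).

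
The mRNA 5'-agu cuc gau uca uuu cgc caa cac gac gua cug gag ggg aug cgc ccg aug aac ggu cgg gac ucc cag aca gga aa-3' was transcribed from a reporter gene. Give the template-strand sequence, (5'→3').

Replace U with T to get the coding DNA strand: AGTCTCGATTCATTTCGCCAACACGACGTACTGGAGGGGATGCGCCCGATGAACGGTCGGGACTCCCAGACAGGAAA. The template strand is its reverse complement (complement TCAGAGCTAAGTAAAGCGGTTGTGCTGCATGACCTCCCCTACGCGGGCTACTTGCCAGCCCTGAGGGTCTGTCCTTT, then reverse).

5′-TTTCCTGTCTGGGAGTCCCGACCGTTCATCGGGCGCATCCCCTCCAGTACGTCGTGTTGGCGAAATGAATCGAGACT-3′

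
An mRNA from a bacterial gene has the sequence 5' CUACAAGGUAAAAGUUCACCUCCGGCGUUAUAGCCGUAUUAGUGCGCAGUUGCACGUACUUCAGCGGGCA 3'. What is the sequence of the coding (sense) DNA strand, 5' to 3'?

5'-CTACAAGGTAAAAGTTCACCTCCGGCGTTATAGCCGTATTAGTGCGCAGTTGCACGTACTTCAGCGGGCA-3'

The coding DNA strand has the same 5'→3' sequence as the mRNA with U replaced by T.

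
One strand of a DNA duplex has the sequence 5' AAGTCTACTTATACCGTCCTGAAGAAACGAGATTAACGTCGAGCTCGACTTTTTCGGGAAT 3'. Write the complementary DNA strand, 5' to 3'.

5'-ATTCCCGAAAAAGTCGAGCTCGACGTTAATCTCGTTTCTTCAGGACGGTATAAGTAGACTT-3'

The complement of AAGTCTACTTATACCGTCCTGAAGAAACGAGATTAACGTCGAGCTCGACTTTTTCGGGAAT is TTCAGATGAATATGGCAGGACTTCTTTGCTCTAATTGCAGCTCGAGCTGAAAAAGCCCTTA (A↔T, G↔C). DNA strands are antiparallel, so the complementary strand runs 3'→5'; reversing gives the 5'→3' form.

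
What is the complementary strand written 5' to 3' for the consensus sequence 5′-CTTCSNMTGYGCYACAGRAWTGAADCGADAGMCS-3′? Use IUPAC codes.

5'-SGKCTHTCGHTTCAWTYCTGTRGCRCAKNSGAAG-3'

Standard pairs A↔T, G↔C; ambiguity codes pair R↔Y, M↔K, W↔W, S↔S, D↔H, N↔N. Complement (GAAGSNKACRCGRTGTCYTWACTTHGCTHTCKGS), then reverse for 5'→3'.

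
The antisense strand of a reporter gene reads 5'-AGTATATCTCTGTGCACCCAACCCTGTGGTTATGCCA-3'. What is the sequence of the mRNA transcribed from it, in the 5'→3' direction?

5'-UGGCAUAACCACAGGGUUGGGUGCACAGAGAUAUACU-3'

The mRNA has the sequence of the coding strand (reverse complement of the template) with T→U. Reverse complement of AGTATATCTCTGTGCACCCAACCCTGTGGTTATGCCA is TGGCATAACCACAGGGTTGGGTGCACAGAGATATACT; then T→U.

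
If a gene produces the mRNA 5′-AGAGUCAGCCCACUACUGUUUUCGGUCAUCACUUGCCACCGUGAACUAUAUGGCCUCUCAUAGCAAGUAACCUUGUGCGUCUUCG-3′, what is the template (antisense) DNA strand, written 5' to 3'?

Replace U with T to get the coding DNA strand: AGAGTCAGCCCACTACTGTTTTCGGTCATCACTTGCCACCGTGAACTATATGGCCTCTCATAGCAAGTAACCTTGTGCGTCTTCG. The template strand is its reverse complement (complement TCTCAGTCGGGTGATGACAAAAGCCAGTAGTGAACGGTGGCACTTGATATACCGGAGAGTATCGTTCATTGGAACACGCAGAAGC, then reverse).

5'-CGAAGACGCACAAGGTTACTTGCTATGAGAGGCCATATAGTTCACGGTGGCAAGTGATGACCGAAAACAGTAGTGGGCTGACTCT-3'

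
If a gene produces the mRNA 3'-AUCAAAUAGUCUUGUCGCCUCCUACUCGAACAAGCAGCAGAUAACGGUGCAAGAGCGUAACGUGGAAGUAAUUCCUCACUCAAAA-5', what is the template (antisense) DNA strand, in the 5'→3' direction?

Written 5'→3' the mRNA is AAAACUCACUCCUUAAUGAAGGUGCAAUGCGAGAACGUGGCAAUAGACGACGAACAAGCUCAUCCUCCGCUGUUCUGAUAAACUA, so the coding DNA strand is AAAACTCACTCCTTAATGAAGGTGCAATGCGAGAACGTGGCAATAGACGACGAACAAGCTCATCCTCCGCTGTTCTGATAAACTA. The template is its reverse complement.

5′-TAGTTTATCAGAACAGCGGAGGATGAGCTTGTTCGTCGTCTATTGCCACGTTCTCGCATTGCACCTTCATTAAGGAGTGAGTTTT-3′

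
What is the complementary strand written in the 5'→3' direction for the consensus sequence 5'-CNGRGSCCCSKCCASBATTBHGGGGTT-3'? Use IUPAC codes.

Standard pairs A↔T, G↔C; ambiguity codes pair R↔Y, K↔M, S↔S, B↔V, H↔D, N↔N. Complement (GNCYCSGGGSMGGTSVTAAVDCCCCAA), then reverse for 5'→3'.

5′-AACCCCDVAATVSTGGMSGGGSCYCNG-3′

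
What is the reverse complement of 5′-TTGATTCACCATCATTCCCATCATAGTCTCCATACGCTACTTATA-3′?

5′-TATAAGTAGCGTATGGAGACTATGATGGGAATGATGGTGAATCAA-3′

Complement each base (A↔T, G↔C): AACTAAGTGGTAGTAAGGGTAGTATCAGAGGTATGCGATGAATAT. Then reverse.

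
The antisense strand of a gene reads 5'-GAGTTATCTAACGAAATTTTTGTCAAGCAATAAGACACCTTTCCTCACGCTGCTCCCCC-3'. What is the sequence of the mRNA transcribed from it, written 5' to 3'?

5'-GGGGGAGCAGCGUGAGGAAAGGUGUCUUAUUGCUUGACAAAAAUUUCGUUAGAUAACUC-3'

RNA polymerase reads the template 3'→5' and synthesizes mRNA 5'→3' by base-pairing (A→U, T→A, G↔C). The complement of the template is CTCAATAGATTGCTTTAAAAACAGTTCGTTATTCTGTGGAAAGGAGTGCGACGAGGGGG; antiparallel, so 5'→3' the coding strand is GGGGGAGCAGCGTGAGGAAAGGTGTCTTATTGCTTGACAAAAATTTCGTTAGATAACTC. Replace T with U for the mRNA.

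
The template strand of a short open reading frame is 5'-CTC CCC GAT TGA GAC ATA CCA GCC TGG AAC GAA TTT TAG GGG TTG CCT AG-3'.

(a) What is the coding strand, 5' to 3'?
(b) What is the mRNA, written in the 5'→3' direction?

(a) The coding strand is the reverse complement of the template: complement GAGGGGCTAACTCTGTATGGTCGGACCTTGCTTAAAATCCCCAACGGATC, then reverse.
(b) mRNA has the coding-strand sequence with T→U.

(a) 5'-CTAGGCAACCCCTAAAATTCGTTCCAGGCTGGTATGTCTCAATCGGGGAG-3'
(b) 5′-CUAGGCAACCCCUAAAAUUCGUUCCAGGCUGGUAUGUCUCAAUCGGGGAG-3′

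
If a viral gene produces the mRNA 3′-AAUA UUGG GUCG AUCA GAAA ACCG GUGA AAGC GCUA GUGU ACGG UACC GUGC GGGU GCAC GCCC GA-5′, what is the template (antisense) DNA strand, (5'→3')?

5'-TTATAACCCAGCTAGTCTTTTGGCCACTTTCGCGATCACATGCCATGGCACGCCCACGTGCGGGCT-3'

Written 5'→3' the mRNA is AGCCCGCACGUGGGCGUGCCAUGGCAUGUGAUCGCGAAAGUGGCCAAAAGACUAGCUGGGUUAUAA, so the coding DNA strand is AGCCCGCACGTGGGCGTGCCATGGCATGTGATCGCGAAAGTGGCCAAAAGACTAGCTGGGTTATAA. The template is its reverse complement.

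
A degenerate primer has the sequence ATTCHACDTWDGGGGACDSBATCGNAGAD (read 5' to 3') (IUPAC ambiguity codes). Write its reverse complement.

Standard pairs A↔T, G↔C; ambiguity codes pair W↔W, S↔S, B↔V, D↔H, N↔N. Complement (TAAGDTGHAWHCCCCTGHSVTAGCNTCTH), then reverse for 5'→3'.

5′-HTCTNCGATVSHGTCCCCHWAHGTDGAAT-3′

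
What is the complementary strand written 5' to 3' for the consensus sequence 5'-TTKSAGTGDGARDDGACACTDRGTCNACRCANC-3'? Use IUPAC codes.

Standard pairs A↔T, G↔C; ambiguity codes pair R↔Y, K↔M, S↔S, D↔H, N↔N. Complement (AAMSTCACHCTYHHCTGTGAHYCAGNTGYGTNG), then reverse for 5'→3'.

5'-GNTGYGTNGACYHAGTGTCHHYTCHCACTSMAA-3'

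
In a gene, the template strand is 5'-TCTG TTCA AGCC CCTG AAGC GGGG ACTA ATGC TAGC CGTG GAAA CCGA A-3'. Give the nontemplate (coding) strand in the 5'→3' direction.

The coding strand is complementary and antiparallel to the template: take the complement (A↔T, G↔C) and reverse.

5′-TTCGGTTTCCACGGCTAGCATTAGTCCCCGCTTCAGGGGCTTGAACAGA-3′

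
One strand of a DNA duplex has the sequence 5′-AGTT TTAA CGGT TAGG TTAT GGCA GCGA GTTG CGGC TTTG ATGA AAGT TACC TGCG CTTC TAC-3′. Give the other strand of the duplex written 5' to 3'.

5'-GTAGAAGCGCAGGTAACTTTCATCAAAGCCGCAACTCGCTGCCATAACCTAACCGTTAAAACT-3'

Pairing A↔T and G↔C gives TCAAAATTGCCAATCCAATACCGTCGCTCAACGCCGAAACTACTTTCAATGGACGCGAAGATG, running 3'→5'. Reverse for the 5'→3' convention.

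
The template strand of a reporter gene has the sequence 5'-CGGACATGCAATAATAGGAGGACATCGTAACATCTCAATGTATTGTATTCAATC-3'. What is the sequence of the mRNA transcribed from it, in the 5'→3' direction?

RNA polymerase reads the template 3'→5' and synthesizes mRNA 5'→3' by base-pairing (A→U, T→A, G↔C). The complement of the template is GCCTGTACGTTATTATCCTCCTGTAGCATTGTAGAGTTACATAACATAAGTTAG; antiparallel, so 5'→3' the coding strand is GATTGAATACAATACATTGAGATGTTACGATGTCCTCCTATTATTGCATGTCCG. Replace T with U for the mRNA.

5′-GAUUGAAUACAAUACAUUGAGAUGUUACGAUGUCCUCCUAUUAUUGCAUGUCCG-3′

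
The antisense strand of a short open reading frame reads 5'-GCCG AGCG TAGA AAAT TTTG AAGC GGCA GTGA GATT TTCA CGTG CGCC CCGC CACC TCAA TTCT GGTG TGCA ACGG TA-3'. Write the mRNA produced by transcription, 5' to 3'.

5'-UACCGUUGCACACCAGAAUUGAGGUGGCGGGGCGCACGUGAAAAUCUCACUGCCGCUUCAAAAUUUUCUACGCUCGGC-3'

The mRNA has the sequence of the coding strand (reverse complement of the template) with T→U. Reverse complement of GCCGAGCGTAGAAAATTTTGAAGCGGCAGTGAGATTTTCACGTGCGCCCCGCCACCTCAATTCTGGTGTGCAACGGTA is TACCGTTGCACACCAGAATTGAGGTGGCGGGGCGCACGTGAAAATCTCACTGCCGCTTCAAAATTTTCTACGCTCGGC; then T→U.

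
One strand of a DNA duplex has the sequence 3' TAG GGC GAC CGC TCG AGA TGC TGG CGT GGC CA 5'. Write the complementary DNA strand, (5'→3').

The strand is given 3'→5', so its complement runs 5'→3' in the same left-to-right order: pair each base A↔T, G↔C.

5'-ATCCCGCTGGCGAGCTCTACGACCGCACCGGT-3'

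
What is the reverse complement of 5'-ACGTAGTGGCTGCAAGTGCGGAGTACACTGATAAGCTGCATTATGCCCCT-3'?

Reading the sequence 3'→5' and pairing each base (A↔T, G↔C) gives the reverse complement directly.

5'-AGGGGCATAATGCAGCTTATCAGTGTACTCCGCACTTGCAGCCACTACGT-3'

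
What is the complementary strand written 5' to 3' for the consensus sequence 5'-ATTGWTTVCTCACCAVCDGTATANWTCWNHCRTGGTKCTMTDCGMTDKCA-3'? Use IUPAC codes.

5'-TGMHAKCGHAKAGMACCAYGDNWGAWNTATACHGBTGGTGAGBAAWCAAT-3'

Standard pairs A↔T, G↔C; ambiguity codes pair R↔Y, M↔K, W↔W, D↔H, V↔B, N↔N. Complement (TAACWAABGAGTGGTBGHCATATNWAGWNDGYACCAMGAKAHGCKAHMGT), then reverse for 5'→3'.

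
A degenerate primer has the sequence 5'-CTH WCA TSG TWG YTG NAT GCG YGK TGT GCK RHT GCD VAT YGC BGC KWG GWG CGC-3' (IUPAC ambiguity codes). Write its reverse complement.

5'-GCGCWCCWMGCVGCRATBHGCADYMGCACAMCRCGCATNCARCWACSATGWDAG-3'

Standard pairs A↔T, G↔C; ambiguity codes pair R↔Y, K↔M, W↔W, S↔S, B↔V, D↔H, N↔N. Complement (GADWGTASCAWCRACNTACGCRCMACACGMYDACGHBTARCGVCGMWCCWCGCG), then reverse for 5'→3'.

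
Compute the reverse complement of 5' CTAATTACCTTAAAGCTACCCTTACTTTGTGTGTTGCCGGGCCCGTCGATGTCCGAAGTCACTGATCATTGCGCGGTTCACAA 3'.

Complement each base (A↔T, G↔C): GATTAATGGAATTTCGATGGGAATGAAACACACAACGGCCCGGGCAGCTACAGGCTTCAGTGACTAGTAACGCGCCAAGTGTT. Then reverse.

5'-TTGTGAACCGCGCAATGATCAGTGACTTCGGACATCGACGGGCCCGGCAACACACAAAGTAAGGGTAGCTTTAAGGTAATTAG-3'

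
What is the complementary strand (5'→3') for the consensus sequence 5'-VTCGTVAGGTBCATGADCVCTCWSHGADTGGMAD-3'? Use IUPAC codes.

5′-HTKCCAHTCDSWGAGBGHTCATGVACCTBACGAB-3′

Standard pairs A↔T, G↔C; ambiguity codes pair M↔K, W↔W, S↔S, B↔V, D↔H. Complement (BAGCABTCCAVGTACTHGBGAGWSDCTHACCKTH), then reverse for 5'→3'.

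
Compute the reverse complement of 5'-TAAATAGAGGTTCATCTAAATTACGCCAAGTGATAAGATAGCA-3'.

5′-TGCTATCTTATCACTTGGCGTAATTTAGATGAACCTCTATTTA-3′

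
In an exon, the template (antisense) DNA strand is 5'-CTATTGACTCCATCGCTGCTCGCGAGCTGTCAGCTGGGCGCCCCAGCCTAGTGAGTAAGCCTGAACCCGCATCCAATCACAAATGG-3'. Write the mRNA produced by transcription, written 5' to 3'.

RNA polymerase reads the template 3'→5' and synthesizes mRNA 5'→3' by base-pairing (A→U, T→A, G↔C). The complement of the template is GATAACTGAGGTAGCGACGAGCGCTCGACAGTCGACCCGCGGGGTCGGATCACTCATTCGGACTTGGGCGTAGGTTAGTGTTTACC; antiparallel, so 5'→3' the coding strand is CCATTTGTGATTGGATGCGGGTTCAGGCTTACTCACTAGGCTGGGGCGCCCAGCTGACAGCTCGCGAGCAGCGATGGAGTCAATAG. Replace T with U for the mRNA.

5′-CCAUUUGUGAUUGGAUGCGGGUUCAGGCUUACUCACUAGGCUGGGGCGCCCAGCUGACAGCUCGCGAGCAGCGAUGGAGUCAAUAG-3′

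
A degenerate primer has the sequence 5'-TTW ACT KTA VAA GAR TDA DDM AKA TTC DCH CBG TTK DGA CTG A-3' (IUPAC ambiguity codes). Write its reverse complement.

Standard pairs A↔T, G↔C; ambiguity codes pair R↔Y, M↔K, W↔W, B↔V, D↔H. Complement (AAWTGAMATBTTCTYAHTHHKTMTAAGHGDGVCAAMHCTGACT), then reverse for 5'→3'.

5'-TCAGTCHMAACVGDGHGAATMTKHHTHAYTCTTBTAMAGTWAA-3'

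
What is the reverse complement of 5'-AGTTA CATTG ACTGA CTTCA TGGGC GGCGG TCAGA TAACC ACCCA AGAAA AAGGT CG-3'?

Complement each base (A↔T, G↔C): TCAATGTAACTGACTGAAGTACCCGCCGCCAGTCTATTGGTGGGTTCTTTTTCCAGC. Then reverse.

5′-CGACCTTTTTCTTGGGTGGTTATCTGACCGCCGCCCATGAAGTCAGTCAATGTAACT-3′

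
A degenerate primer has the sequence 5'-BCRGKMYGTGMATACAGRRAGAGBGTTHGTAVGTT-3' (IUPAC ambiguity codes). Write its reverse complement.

Standard pairs A↔T, G↔C; ambiguity codes pair R↔Y, M↔K, B↔V, H↔D. Complement (VGYCMKRCACKTATGTCYYTCTCVCAADCATBCAA), then reverse for 5'→3'.

5'-AACBTACDAACVCTCTYYCTGTATKCACRKMCYGV-3'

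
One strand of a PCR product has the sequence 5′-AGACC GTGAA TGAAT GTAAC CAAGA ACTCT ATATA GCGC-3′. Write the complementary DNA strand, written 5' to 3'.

5′-GCGCTATATAGAGTTCTTGGTTACATTCATTCACGGTCT-3′

The complement of AGACCGTGAATGAATGTAACCAAGAACTCTATATAGCGC is TCTGGCACTTACTTACATTGGTTCTTGAGATATATCGCG (A↔T, G↔C). DNA strands are antiparallel, so the complementary strand runs 3'→5'; reversing gives the 5'→3' form.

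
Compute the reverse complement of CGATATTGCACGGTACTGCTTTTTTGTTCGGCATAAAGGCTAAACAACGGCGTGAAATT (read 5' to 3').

5'-AATTTCACGCCGTTGTTTAGCCTTTATGCCGAACAAAAAAGCAGTACCGTGCAATATCG-3'

Complement each base (A↔T, G↔C): GCTATAACGTGCCATGACGAAAAAACAAGCCGTATTTCCGATTTGTTGCCGCACTTTAA. Then reverse.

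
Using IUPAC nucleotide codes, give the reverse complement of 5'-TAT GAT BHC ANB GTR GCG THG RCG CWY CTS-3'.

Standard pairs A↔T, G↔C; ambiguity codes pair R↔Y, W↔W, S↔S, B↔V, H↔D, N↔N. Complement (ATACTAVDGTNVCAYCGCADCYGCGWRGAS), then reverse for 5'→3'.

5'-SAGRWGCGYCDACGCYACVNTGDVATCATA-3'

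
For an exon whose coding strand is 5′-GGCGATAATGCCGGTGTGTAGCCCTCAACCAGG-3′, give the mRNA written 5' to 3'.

The mRNA is synthesized from the template strand, so it matches the coding strand with T replaced by U.

5'-GGCGAUAAUGCCGGUGUGUAGCCCUCAACCAGG-3'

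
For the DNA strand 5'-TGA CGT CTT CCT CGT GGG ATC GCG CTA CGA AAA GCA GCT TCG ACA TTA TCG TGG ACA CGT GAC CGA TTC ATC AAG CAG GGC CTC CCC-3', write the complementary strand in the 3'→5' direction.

Base-pairing A↔T, G↔C gives the complement. The complementary strand is antiparallel, so paired with a 5'→3' strand it runs 3'→5'.

3'-ACTGCAGAAGGAGCACCCTAGCGCGATGCTTTTCGTCGAAGCTGTAATAGCACCTGTGCACTGGCTAAGTAGTTCGTCCCGGAGGGG-5'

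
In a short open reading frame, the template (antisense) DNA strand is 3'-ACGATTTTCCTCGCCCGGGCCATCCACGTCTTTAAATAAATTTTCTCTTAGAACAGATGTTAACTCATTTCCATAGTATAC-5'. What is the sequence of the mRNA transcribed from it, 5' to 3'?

Reading the template 3'→5' as shown, RNA polymerase pairs each base (A→U, T→A, G↔C) to build mRNA 5'→3' directly.

5'-UGCUAAAAGGAGCGGGCCCGGUAGGUGCAGAAAUUUAUUUAAAAGAGAAUCUUGUCUACAAUUGAGUAAAGGUAUCAUAUG-3'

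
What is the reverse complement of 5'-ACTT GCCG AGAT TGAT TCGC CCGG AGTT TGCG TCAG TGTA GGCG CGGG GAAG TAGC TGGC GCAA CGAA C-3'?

5′-GTTCGTTGCGCCAGCTACTTCCCCGCGCCTACACTGACGCAAACTCCGGGCGAATCAATCTCGGCAAGT-3′

Reading the sequence 3'→5' and pairing each base (A↔T, G↔C) gives the reverse complement directly.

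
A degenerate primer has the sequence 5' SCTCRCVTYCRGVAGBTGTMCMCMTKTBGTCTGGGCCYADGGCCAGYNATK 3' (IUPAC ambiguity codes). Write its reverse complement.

Standard pairs A↔T, G↔C; ambiguity codes pair R↔Y, M↔K, S↔S, B↔V, D↔H, N↔N. Complement (SGAGYGBARGYCBTCVACAKGKGKAMAVCAGACCCGGRTHCCGGTCRNTAM), then reverse for 5'→3'.

5′-MATNRCTGGCCHTRGGCCCAGACVAMAKGKGKACAVCTBCYGRABGYGAGS-3′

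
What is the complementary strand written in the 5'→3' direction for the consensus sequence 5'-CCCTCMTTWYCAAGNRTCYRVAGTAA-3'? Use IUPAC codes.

Standard pairs A↔T, G↔C; ambiguity codes pair R↔Y, M↔K, W↔W, V↔B, N↔N. Complement (GGGAGKAAWRGTTCNYAGRYBTCATT), then reverse for 5'→3'.

5'-TTACTBYRGAYNCTTGRWAAKGAGGG-3'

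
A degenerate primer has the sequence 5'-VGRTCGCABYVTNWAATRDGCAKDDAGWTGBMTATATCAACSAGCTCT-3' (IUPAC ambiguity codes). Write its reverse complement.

Standard pairs A↔T, G↔C; ambiguity codes pair R↔Y, M↔K, W↔W, S↔S, B↔V, D↔H, N↔N. Complement (BCYAGCGTVRBANWTTAYHCGTMHHTCWACVKATATAGTTGSTCGAGA), then reverse for 5'→3'.

5'-AGAGCTSGTTGATATAKVCAWCTHHMTGCHYATTWNABRVTGCGAYCB-3'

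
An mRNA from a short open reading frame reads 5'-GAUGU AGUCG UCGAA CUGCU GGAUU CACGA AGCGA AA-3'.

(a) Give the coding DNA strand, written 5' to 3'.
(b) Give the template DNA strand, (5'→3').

(a) 5'-GATGTAGTCGTCGAACTGCTGGATTCACGAAGCGAAA-3'
(b) 5′-TTTCGCTTCGTGAATCCAGCAGTTCGACGACTACATC-3′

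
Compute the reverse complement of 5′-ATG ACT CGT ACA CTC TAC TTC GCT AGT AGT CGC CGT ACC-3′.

Reading the sequence 3'→5' and pairing each base (A↔T, G↔C) gives the reverse complement directly.

5'-GGTACGGCGACTACTAGCGAAGTAGAGTGTACGAGTCAT-3'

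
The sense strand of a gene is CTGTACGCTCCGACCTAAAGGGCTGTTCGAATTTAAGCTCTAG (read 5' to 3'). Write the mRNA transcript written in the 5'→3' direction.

5′-CUGUACGCUCCGACCUAAAGGGCUGUUCGAAUUUAAGCUCUAG-3′

mRNA has the coding-strand sequence with U in place of T.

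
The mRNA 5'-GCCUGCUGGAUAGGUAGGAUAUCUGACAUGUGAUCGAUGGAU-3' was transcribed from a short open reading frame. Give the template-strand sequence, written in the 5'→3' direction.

5'-ATCCATCGATCACATGTCAGATATCCTACCTATCCAGCAGGC-3'

Replace U with T to get the coding DNA strand: GCCTGCTGGATAGGTAGGATATCTGACATGTGATCGATGGAT. The template strand is its reverse complement (complement CGGACGACCTATCCATCCTATAGACTGTACACTAGCTACCTA, then reverse).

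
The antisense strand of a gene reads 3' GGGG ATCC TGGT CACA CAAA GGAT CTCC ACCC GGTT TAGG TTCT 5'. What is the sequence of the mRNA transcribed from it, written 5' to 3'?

Reading the template 3'→5' as shown, RNA polymerase pairs each base (A→U, T→A, G↔C) to build mRNA 5'→3' directly.

5'-CCCCUAGGACCAGUGUGUUUCCUAGAGGUGGGCCAAAUCCAAGA-3'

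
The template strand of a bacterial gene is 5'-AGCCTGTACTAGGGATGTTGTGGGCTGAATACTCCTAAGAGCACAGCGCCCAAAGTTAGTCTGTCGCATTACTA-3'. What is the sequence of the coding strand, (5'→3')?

The coding strand is complementary and antiparallel to the template: take the complement (A↔T, G↔C) and reverse.

5'-TAGTAATGCGACAGACTAACTTTGGGCGCTGTGCTCTTAGGAGTATTCAGCCCACAACATCCCTAGTACAGGCT-3'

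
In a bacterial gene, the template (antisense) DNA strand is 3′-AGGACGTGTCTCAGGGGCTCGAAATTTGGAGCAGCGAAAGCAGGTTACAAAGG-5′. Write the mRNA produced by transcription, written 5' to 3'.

Reading the template 3'→5' as shown, RNA polymerase pairs each base (A→U, T→A, G↔C) to build mRNA 5'→3' directly.

5′-UCCUGCACAGAGUCCCCGAGCUUUAAACCUCGUCGCUUUCGUCCAAUGUUUCC-3′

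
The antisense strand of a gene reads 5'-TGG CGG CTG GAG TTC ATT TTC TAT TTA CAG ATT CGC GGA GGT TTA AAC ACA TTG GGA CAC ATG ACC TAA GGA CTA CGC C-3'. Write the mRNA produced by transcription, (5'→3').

5'-GGCGUAGUCCUUAGGUCAUGUGUCCCAAUGUGUUUAAACCUCCGCGAAUCUGUAAAUAGAAAAUGAACUCCAGCCGCCA-3'

The mRNA has the sequence of the coding strand (reverse complement of the template) with T→U. Reverse complement of TGGCGGCTGGAGTTCATTTTCTATTTACAGATTCGCGGAGGTTTAAACACATTGGGACACATGACCTAAGGACTACGCC is GGCGTAGTCCTTAGGTCATGTGTCCCAATGTGTTTAAACCTCCGCGAATCTGTAAATAGAAAATGAACTCCAGCCGCCA; then T→U.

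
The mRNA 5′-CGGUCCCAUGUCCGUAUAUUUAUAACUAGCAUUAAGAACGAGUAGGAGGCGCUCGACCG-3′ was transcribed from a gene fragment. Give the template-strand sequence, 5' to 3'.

Replace U with T to get the coding DNA strand: CGGTCCCATGTCCGTATATTTATAACTAGCATTAAGAACGAGTAGGAGGCGCTCGACCG. The template strand is its reverse complement (complement GCCAGGGTACAGGCATATAAATATTGATCGTAATTCTTGCTCATCCTCCGCGAGCTGGC, then reverse).

5'-CGGTCGAGCGCCTCCTACTCGTTCTTAATGCTAGTTATAAATATACGGACATGGGACCG-3'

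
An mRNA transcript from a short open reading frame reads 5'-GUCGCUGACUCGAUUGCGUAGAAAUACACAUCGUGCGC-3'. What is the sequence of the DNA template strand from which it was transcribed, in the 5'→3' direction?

5'-GCGCACGATGTGTATTTCTACGCAATCGAGTCAGCGAC-3'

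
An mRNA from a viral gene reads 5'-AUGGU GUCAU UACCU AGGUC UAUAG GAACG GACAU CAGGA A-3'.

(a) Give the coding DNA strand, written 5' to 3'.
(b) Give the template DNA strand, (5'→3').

(a) 5'-ATGGTGTCATTACCTAGGTCTATAGGAACGGACATCAGGAA-3'
(b) 5'-TTCCTGATGTCCGTTCCTATAGACCTAGGTAATGACACCAT-3'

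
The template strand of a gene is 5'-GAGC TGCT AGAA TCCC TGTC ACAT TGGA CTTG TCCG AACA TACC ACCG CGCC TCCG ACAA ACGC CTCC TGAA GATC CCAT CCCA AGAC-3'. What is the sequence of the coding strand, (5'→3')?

5'-GTCTTGGGATGGGATCTTCAGGAGGCGTTTGTCGGAGGCGCGGTGGTATGTTCGGACAAGTCCAATGTGACAGGGATTCTAGCAGCTC-3'

The coding strand is complementary and antiparallel to the template: take the complement (A↔T, G↔C) and reverse.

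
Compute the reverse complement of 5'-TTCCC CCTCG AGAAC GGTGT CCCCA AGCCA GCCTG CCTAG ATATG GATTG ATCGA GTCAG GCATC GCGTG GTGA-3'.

Complement each base (A↔T, G↔C): AAGGGGGAGCTCTTGCCACAGGGGTTCGGTCGGACGGATCTATACCTAACTAGCTCAGTCCGTAGCGCACCACT. Then reverse.

5'-TCACCACGCGATGCCTGACTCGATCAATCCATATCTAGGCAGGCTGGCTTGGGGACACCGTTCTCGAGGGGGAA-3'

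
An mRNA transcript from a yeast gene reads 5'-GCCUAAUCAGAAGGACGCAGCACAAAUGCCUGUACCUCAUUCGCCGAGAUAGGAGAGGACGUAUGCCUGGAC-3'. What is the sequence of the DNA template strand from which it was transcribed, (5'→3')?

Replace U with T to get the coding DNA strand: GCCTAATCAGAAGGACGCAGCACAAATGCCTGTACCTCATTCGCCGAGATAGGAGAGGACGTATGCCTGGAC. The template strand is its reverse complement (complement CGGATTAGTCTTCCTGCGTCGTGTTTACGGACATGGAGTAAGCGGCTCTATCCTCTCCTGCATACGGACCTG, then reverse).

5'-GTCCAGGCATACGTCCTCTCCTATCTCGGCGAATGAGGTACAGGCATTTGTGCTGCGTCCTTCTGATTAGGC-3'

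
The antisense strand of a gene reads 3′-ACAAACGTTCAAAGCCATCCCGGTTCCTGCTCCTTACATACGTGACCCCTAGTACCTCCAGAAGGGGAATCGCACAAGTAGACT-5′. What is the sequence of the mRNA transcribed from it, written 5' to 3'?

5'-UGUUUGCAAGUUUCGGUAGGGCCAAGGACGAGGAAUGUAUGCACUGGGGAUCAUGGAGGUCUUCCCCUUAGCGUGUUCAUCUGA-3'

Reading the template 3'→5' as shown, RNA polymerase pairs each base (A→U, T→A, G↔C) to build mRNA 5'→3' directly.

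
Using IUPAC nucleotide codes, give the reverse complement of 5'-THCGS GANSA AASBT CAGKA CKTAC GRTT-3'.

5'-AAYCGTAMGTMCTGAVSTTTSNTCSCGDA-3'

Standard pairs A↔T, G↔C; ambiguity codes pair R↔Y, K↔M, S↔S, B↔V, H↔D, N↔N. Complement (ADGCSCTNSTTTSVAGTCMTGMATGCYAA), then reverse for 5'→3'.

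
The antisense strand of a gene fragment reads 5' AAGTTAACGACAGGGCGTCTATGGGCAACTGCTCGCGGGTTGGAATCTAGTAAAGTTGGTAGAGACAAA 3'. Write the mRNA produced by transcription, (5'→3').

5'-UUUGUCUCUACCAACUUUACUAGAUUCCAACCCGCGAGCAGUUGCCCAUAGACGCCCUGUCGUUAACUU-3'

The mRNA has the sequence of the coding strand (reverse complement of the template) with T→U. Reverse complement of AAGTTAACGACAGGGCGTCTATGGGCAACTGCTCGCGGGTTGGAATCTAGTAAAGTTGGTAGAGACAAA is TTTGTCTCTACCAACTTTACTAGATTCCAACCCGCGAGCAGTTGCCCATAGACGCCCTGTCGTTAACTT; then T→U.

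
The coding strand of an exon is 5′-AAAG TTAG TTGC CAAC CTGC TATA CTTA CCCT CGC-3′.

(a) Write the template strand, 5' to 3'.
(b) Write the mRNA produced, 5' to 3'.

(a) 5'-GCGAGGGTAAGTATAGCAGGTTGGCAACTAACTTT-3'
(b) 5'-AAAGUUAGUUGCCAACCUGCUAUACUUACCCUCGC-3'

(a) The template strand is the reverse complement of the coding strand: complement TTTCAATCAACGGTTGGACGATATGAATGGGAGCG, then reverse.
(b) mRNA matches the coding strand with T→U.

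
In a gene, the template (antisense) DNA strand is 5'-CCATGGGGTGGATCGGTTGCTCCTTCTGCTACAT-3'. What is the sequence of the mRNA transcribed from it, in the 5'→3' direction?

The mRNA has the sequence of the coding strand (reverse complement of the template) with T→U. Reverse complement of CCATGGGGTGGATCGGTTGCTCCTTCTGCTACAT is ATGTAGCAGAAGGAGCAACCGATCCACCCCATGG; then T→U.

5′-AUGUAGCAGAAGGAGCAACCGAUCCACCCCAUGG-3′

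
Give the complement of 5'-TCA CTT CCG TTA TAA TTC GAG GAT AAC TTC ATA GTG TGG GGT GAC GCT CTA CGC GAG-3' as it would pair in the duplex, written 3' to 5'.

Base-pairing A↔T, G↔C gives the complement. The complementary strand is antiparallel, so paired with a 5'→3' strand it runs 3'→5'.

3'-AGTGAAGGCAATATTAAGCTCCTATTGAAGTATCACACCCCACTGCGAGATGCGCTC-5'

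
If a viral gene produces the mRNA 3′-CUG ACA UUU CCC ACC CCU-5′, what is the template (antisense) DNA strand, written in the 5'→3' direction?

5'-GACTGTAAAGGGTGGGGA-3'

Written 5'→3' the mRNA is UCCCCACCCUUUACAGUC, so the coding DNA strand is TCCCCACCCTTTACAGTC. The template is its reverse complement.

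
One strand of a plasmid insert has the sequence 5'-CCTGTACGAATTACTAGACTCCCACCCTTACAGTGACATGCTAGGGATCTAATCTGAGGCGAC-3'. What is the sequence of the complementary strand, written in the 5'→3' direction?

Pairing A↔T and G↔C gives GGACATGCTTAATGATCTGAGGGTGGGAATGTCACTGTACGATCCCTAGATTAGACTCCGCTG, running 3'→5'. Reverse for the 5'→3' convention.

5'-GTCGCCTCAGATTAGATCCCTAGCATGTCACTGTAAGGGTGGGAGTCTAGTAATTCGTACAGG-3'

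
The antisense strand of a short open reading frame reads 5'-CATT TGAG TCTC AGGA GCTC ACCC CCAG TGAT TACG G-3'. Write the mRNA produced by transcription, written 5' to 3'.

RNA polymerase reads the template 3'→5' and synthesizes mRNA 5'→3' by base-pairing (A→U, T→A, G↔C). The complement of the template is GTAAACTCAGAGTCCTCGAGTGGGGGTCACTAATGCC; antiparallel, so 5'→3' the coding strand is CCGTAATCACTGGGGGTGAGCTCCTGAGACTCAAATG. Replace T with U for the mRNA.

5'-CCGUAAUCACUGGGGGUGAGCUCCUGAGACUCAAAUG-3'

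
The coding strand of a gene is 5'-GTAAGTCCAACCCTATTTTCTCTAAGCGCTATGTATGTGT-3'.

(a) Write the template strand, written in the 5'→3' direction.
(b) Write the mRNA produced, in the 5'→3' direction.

(a) The template strand is the reverse complement of the coding strand: complement CATTCAGGTTGGGATAAAAGAGATTCGCGATACATACACA, then reverse.
(b) mRNA matches the coding strand with T→U.

(a) 5′-ACACATACATAGCGCTTAGAGAAAATAGGGTTGGACTTAC-3′
(b) 5'-GUAAGUCCAACCCUAUUUUCUCUAAGCGCUAUGUAUGUGU-3'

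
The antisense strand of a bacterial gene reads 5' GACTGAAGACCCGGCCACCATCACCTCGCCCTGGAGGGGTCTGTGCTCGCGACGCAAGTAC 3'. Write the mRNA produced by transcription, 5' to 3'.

5'-GUACUUGCGUCGCGAGCACAGACCCCUCCAGGGCGAGGUGAUGGUGGCCGGGUCUUCAGUC-3'

RNA polymerase reads the template 3'→5' and synthesizes mRNA 5'→3' by base-pairing (A→U, T→A, G↔C). The complement of the template is CTGACTTCTGGGCCGGTGGTAGTGGAGCGGGACCTCCCCAGACACGAGCGCTGCGTTCATG; antiparallel, so 5'→3' the coding strand is GTACTTGCGTCGCGAGCACAGACCCCTCCAGGGCGAGGTGATGGTGGCCGGGTCTTCAGTC. Replace T with U for the mRNA.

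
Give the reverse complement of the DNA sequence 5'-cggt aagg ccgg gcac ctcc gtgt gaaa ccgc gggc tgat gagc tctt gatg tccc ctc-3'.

Complement each base (A↔T, G↔C): GCCATTCCGGCCCGTGGAGGCACACTTTGGCGCCCGACTACTCGAGAACTACAGGGGAG. Then reverse.

5'-GAGGGGACATCAAGAGCTCATCAGCCCGCGGTTTCACACGGAGGTGCCCGGCCTTACCG-3'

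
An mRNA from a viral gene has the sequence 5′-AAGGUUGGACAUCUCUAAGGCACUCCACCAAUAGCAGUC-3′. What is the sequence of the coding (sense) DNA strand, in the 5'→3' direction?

5'-AAGGTTGGACATCTCTAAGGCACTCCACCAATAGCAGTC-3'

The coding DNA strand has the same 5'→3' sequence as the mRNA with U replaced by T.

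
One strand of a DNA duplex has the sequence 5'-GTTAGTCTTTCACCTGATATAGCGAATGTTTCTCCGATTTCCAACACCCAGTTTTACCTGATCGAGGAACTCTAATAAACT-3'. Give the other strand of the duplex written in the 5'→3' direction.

5'-AGTTTATTAGAGTTCCTCGATCAGGTAAAACTGGGTGTTGGAAATCGGAGAAACATTCGCTATATCAGGTGAAAGACTAAC-3'

The complement of GTTAGTCTTTCACCTGATATAGCGAATGTTTCTCCGATTTCCAACACCCAGTTTTACCTGATCGAGGAACTCTAATAAACT is CAATCAGAAAGTGGACTATATCGCTTACAAAGAGGCTAAAGGTTGTGGGTCAAAATGGACTAGCTCCTTGAGATTATTTGA (A↔T, G↔C). DNA strands are antiparallel, so the complementary strand runs 3'→5'; reversing gives the 5'→3' form.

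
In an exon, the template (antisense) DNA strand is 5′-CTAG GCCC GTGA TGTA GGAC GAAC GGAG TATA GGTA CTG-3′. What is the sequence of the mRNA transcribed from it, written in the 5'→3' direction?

5′-CAGUACCUAUACUCCGUUCGUCCUACAUCACGGGCCUAG-3′

RNA polymerase reads the template 3'→5' and synthesizes mRNA 5'→3' by base-pairing (A→U, T→A, G↔C). The complement of the template is GATCCGGGCACTACATCCTGCTTGCCTCATATCCATGAC; antiparallel, so 5'→3' the coding strand is CAGTACCTATACTCCGTTCGTCCTACATCACGGGCCTAG. Replace T with U for the mRNA.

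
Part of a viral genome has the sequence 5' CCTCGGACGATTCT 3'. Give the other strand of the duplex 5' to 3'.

5'-AGAATCGTCCGAGG-3'

Pairing A↔T and G↔C gives GGAGCCTGCTAAGA, running 3'→5'. Reverse for the 5'→3' convention.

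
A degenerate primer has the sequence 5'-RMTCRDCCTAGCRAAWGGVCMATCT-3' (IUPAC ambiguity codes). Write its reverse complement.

Standard pairs A↔T, G↔C; ambiguity codes pair R↔Y, M↔K, W↔W, D↔H, V↔B. Complement (YKAGYHGGATCGYTTWCCBGKTAGA), then reverse for 5'→3'.

5'-AGATKGBCCWTTYGCTAGGHYGAKY-3'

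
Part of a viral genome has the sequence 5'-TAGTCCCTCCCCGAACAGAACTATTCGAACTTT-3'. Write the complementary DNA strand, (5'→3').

Pairing A↔T and G↔C gives ATCAGGGAGGGGCTTGTCTTGATAAGCTTGAAA, running 3'→5'. Reverse for the 5'→3' convention.

5′-AAAGTTCGAATAGTTCTGTTCGGGGAGGGACTA-3′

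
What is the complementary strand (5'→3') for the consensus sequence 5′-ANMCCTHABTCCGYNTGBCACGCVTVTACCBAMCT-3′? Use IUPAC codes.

5'-AGKTVGGTABABGCGTGVCANRCGGAVTDAGGKNT-3'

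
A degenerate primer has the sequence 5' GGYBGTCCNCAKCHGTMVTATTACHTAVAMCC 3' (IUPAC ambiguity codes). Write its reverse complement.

5′-GGKTBTADGTAATABKACDGMTGNGGACVRCC-3′

Standard pairs A↔T, G↔C; ambiguity codes pair Y↔R, M↔K, B↔V, H↔D, N↔N. Complement (CCRVCAGGNGTMGDCAKBATAATGDATBTKGG), then reverse for 5'→3'.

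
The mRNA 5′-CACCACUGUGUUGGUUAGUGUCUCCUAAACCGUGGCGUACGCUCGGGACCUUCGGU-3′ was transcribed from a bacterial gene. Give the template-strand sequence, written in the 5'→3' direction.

Replace U with T to get the coding DNA strand: CACCACTGTGTTGGTTAGTGTCTCCTAAACCGTGGCGTACGCTCGGGACCTTCGGT. The template strand is its reverse complement (complement GTGGTGACACAACCAATCACAGAGGATTTGGCACCGCATGCGAGCCCTGGAAGCCA, then reverse).

5'-ACCGAAGGTCCCGAGCGTACGCCACGGTTTAGGAGACACTAACCAACACAGTGGTG-3'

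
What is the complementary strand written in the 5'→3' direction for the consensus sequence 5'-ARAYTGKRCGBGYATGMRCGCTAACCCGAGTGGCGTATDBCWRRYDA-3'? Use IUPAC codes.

5'-THRYYWGVHATACGCCACTCGGGTTAGCGYKCATRCVCGYMCARTYT-3'

Standard pairs A↔T, G↔C; ambiguity codes pair R↔Y, M↔K, W↔W, B↔V, D↔H. Complement (TYTRACMYGCVCRTACKYGCGATTGGGCTCACCGCATAHVGWYYRHT), then reverse for 5'→3'.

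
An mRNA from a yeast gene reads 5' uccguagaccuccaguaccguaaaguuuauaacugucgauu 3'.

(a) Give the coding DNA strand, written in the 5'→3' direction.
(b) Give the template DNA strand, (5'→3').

(a) The coding strand matches the mRNA with U→T.
(b) The template strand is the reverse complement of the coding strand.

(a) 5′-TCCGTAGACCTCCAGTACCGTAAAGTTTATAACTGTCGATT-3′
(b) 5′-AATCGACAGTTATAAACTTTACGGTACTGGAGGTCTACGGA-3′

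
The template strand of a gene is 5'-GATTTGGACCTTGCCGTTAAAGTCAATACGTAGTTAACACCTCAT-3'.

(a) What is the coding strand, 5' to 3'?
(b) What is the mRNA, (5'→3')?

(a) The coding strand is the reverse complement of the template: complement CTAAACCTGGAACGGCAATTTCAGTTATGCATCAATTGTGGAGTA, then reverse.
(b) mRNA has the coding-strand sequence with T→U.

(a) 5'-ATGAGGTGTTAACTACGTATTGACTTTAACGGCAAGGTCCAAATC-3'
(b) 5'-AUGAGGUGUUAACUACGUAUUGACUUUAACGGCAAGGUCCAAAUC-3'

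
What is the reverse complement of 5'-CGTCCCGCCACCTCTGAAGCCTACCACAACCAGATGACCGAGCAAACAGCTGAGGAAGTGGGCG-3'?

Reading the sequence 3'→5' and pairing each base (A↔T, G↔C) gives the reverse complement directly.

5′-CGCCCACTTCCTCAGCTGTTTGCTCGGTCATCTGGTTGTGGTAGGCTTCAGAGGTGGCGGGACG-3′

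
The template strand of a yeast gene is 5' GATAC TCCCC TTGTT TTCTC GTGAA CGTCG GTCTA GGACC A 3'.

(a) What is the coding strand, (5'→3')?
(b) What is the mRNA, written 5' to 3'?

(a) The coding strand is the reverse complement of the template: complement CTATGAGGGGAACAAAAGAGCACTTGCAGCCAGATCCTGGT, then reverse.
(b) mRNA has the coding-strand sequence with T→U.

(a) 5'-TGGTCCTAGACCGACGTTCACGAGAAAACAAGGGGAGTATC-3'
(b) 5'-UGGUCCUAGACCGACGUUCACGAGAAAACAAGGGGAGUAUC-3'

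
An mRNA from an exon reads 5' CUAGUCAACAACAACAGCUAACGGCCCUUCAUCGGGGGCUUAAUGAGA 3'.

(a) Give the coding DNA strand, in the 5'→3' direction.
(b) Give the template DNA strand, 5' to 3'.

(a) 5'-CTAGTCAACAACAACAGCTAACGGCCCTTCATCGGGGGCTTAATGAGA-3'
(b) 5′-TCTCATTAAGCCCCCGATGAAGGGCCGTTAGCTGTTGTTGTTGACTAG-3′

(a) The coding strand matches the mRNA with U→T.
(b) The template strand is the reverse complement of the coding strand.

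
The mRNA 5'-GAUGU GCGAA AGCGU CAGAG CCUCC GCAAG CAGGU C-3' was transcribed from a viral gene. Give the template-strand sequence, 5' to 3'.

5'-GACCTGCTTGCGGAGGCTCTGACGCTTTCGCACATC-3'

Replace U with T to get the coding DNA strand: GATGTGCGAAAGCGTCAGAGCCTCCGCAAGCAGGTC. The template strand is its reverse complement (complement CTACACGCTTTCGCAGTCTCGGAGGCGTTCGTCCAG, then reverse).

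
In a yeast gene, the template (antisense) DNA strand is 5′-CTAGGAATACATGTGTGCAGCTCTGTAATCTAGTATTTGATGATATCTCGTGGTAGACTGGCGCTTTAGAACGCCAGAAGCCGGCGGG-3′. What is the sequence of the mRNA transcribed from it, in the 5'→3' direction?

5'-CCCGCCGGCUUCUGGCGUUCUAAAGCGCCAGUCUACCACGAGAUAUCAUCAAAUACUAGAUUACAGAGCUGCACACAUGUAUUCCUAG-3'

The mRNA has the sequence of the coding strand (reverse complement of the template) with T→U. Reverse complement of CTAGGAATACATGTGTGCAGCTCTGTAATCTAGTATTTGATGATATCTCGTGGTAGACTGGCGCTTTAGAACGCCAGAAGCCGGCGGG is CCCGCCGGCTTCTGGCGTTCTAAAGCGCCAGTCTACCACGAGATATCATCAAATACTAGATTACAGAGCTGCACACATGTATTCCTAG; then T→U.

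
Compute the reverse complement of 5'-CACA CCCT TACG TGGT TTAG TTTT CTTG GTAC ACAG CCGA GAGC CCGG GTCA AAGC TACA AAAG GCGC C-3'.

Reading the sequence 3'→5' and pairing each base (A↔T, G↔C) gives the reverse complement directly.

5'-GGCGCCTTTTGTAGCTTTGACCCGGGCTCTCGGCTGTGTACCAAGAAAACTAAACCACGTAAGGGTGTG-3'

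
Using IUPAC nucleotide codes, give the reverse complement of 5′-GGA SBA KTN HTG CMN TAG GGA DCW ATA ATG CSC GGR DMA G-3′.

Standard pairs A↔T, G↔C; ambiguity codes pair R↔Y, M↔K, W↔W, S↔S, B↔V, D↔H, N↔N. Complement (CCTSVTMANDACGKNATCCCTHGWTATTACGSGCCYHKTC), then reverse for 5'→3'.

5'-CTKHYCCGSGCATTATWGHTCCCTANKGCADNAMTVSTCC-3'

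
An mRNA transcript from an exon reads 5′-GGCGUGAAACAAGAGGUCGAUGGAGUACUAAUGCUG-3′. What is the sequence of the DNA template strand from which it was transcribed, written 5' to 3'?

5'-CAGCATTAGTACTCCATCGACCTCTTGTTTCACGCC-3'

Replace U with T to get the coding DNA strand: GGCGTGAAACAAGAGGTCGATGGAGTACTAATGCTG. The template strand is its reverse complement (complement CCGCACTTTGTTCTCCAGCTACCTCATGATTACGAC, then reverse).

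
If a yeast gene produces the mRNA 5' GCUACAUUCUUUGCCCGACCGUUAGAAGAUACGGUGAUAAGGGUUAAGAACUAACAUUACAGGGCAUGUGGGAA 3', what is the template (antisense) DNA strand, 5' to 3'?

Replace U with T to get the coding DNA strand: GCTACATTCTTTGCCCGACCGTTAGAAGATACGGTGATAAGGGTTAAGAACTAACATTACAGGGCATGTGGGAA. The template strand is its reverse complement (complement CGATGTAAGAAACGGGCTGGCAATCTTCTATGCCACTATTCCCAATTCTTGATTGTAATGTCCCGTACACCCTT, then reverse).

5'-TTCCCACATGCCCTGTAATGTTAGTTCTTAACCCTTATCACCGTATCTTCTAACGGTCGGGCAAAGAATGTAGC-3'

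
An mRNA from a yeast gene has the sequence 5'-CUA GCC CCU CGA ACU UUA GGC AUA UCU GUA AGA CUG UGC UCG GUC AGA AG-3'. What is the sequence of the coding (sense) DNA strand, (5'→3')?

5'-CTAGCCCCTCGAACTTTAGGCATATCTGTAAGACTGTGCTCGGTCAGAAG-3'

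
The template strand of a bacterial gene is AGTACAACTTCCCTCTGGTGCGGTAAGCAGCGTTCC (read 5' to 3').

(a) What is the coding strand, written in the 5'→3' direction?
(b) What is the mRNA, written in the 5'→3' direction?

(a) 5'-GGAACGCTGCTTACCGCACCAGAGGGAAGTTGTACT-3'
(b) 5'-GGAACGCUGCUUACCGCACCAGAGGGAAGUUGUACU-3'

(a) The coding strand is the reverse complement of the template: complement TCATGTTGAAGGGAGACCACGCCATTCGTCGCAAGG, then reverse.
(b) mRNA has the coding-strand sequence with T→U.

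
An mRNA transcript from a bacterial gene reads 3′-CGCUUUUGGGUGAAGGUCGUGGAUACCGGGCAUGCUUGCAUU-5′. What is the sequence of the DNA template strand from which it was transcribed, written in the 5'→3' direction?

Written 5'→3' the mRNA is UUACGUUCGUACGGGCCAUAGGUGCUGGAAGUGGGUUUUCGC, so the coding DNA strand is TTACGTTCGTACGGGCCATAGGTGCTGGAAGTGGGTTTTCGC. The template is its reverse complement.

5'-GCGAAAACCCACTTCCAGCACCTATGGCCCGTACGAACGTAA-3'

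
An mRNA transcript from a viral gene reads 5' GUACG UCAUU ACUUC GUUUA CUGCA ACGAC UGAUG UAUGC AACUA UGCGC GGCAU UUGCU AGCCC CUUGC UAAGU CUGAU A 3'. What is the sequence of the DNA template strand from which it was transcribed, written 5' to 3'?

Replace U with T to get the coding DNA strand: GTACGTCATTACTTCGTTTACTGCAACGACTGATGTATGCAACTATGCGCGGCATTTGCTAGCCCCTTGCTAAGTCTGATA. The template strand is its reverse complement (complement CATGCAGTAATGAAGCAAATGACGTTGCTGACTACATACGTTGATACGCGCCGTAAACGATCGGGGAACGATTCAGACTAT, then reverse).

5′-TATCAGACTTAGCAAGGGGCTAGCAAATGCCGCGCATAGTTGCATACATCAGTCGTTGCAGTAAACGAAGTAATGACGTAC-3′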